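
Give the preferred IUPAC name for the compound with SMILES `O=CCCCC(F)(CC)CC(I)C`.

5-ethyl-5-fluoro-7-iodooctanal

The longest chain bearing the –CHO group is 8 carbons long (octane).
An aldehyde (terminal –CHO) is the principal characteristic group, giving the suffix -al.
Choose the numbering such that the aldehyde carbon is C-1 by definition.
That gives an ethyl group at C-5; a fluoro group at C-5; an iodo group at C-7.
Substituent prefixes are cited in alphabetical order (multiplying prefixes like di-/tri- are ignored for ordering).
Putting it together: 5-ethyl-5-fluoro-7-iodooctanal.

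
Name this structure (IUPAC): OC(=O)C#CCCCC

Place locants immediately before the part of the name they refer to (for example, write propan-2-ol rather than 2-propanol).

The longest carbon chain that includes the –COOH group and the multiple bond has 7 carbons, so the parent hydride is heptane.
The highest-priority functional group is a carboxylic acid (terminal –COOH), so the name ends in -oic acid.
A C≡C triple bond in the chain gives the infix -yne-.
Number the chain so that the carboxylic acid carbon is C-1 by definition.
With this numbering: the triple bond between C-2 and C-3.
The name is hept-2-ynoic acid.

hept-2-ynoic acid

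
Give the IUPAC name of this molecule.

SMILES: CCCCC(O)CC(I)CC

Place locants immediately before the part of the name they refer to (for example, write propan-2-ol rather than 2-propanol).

3-iodononan-5-ol

Counting along the main chain through the –OH group gives 9 carbons: the parent is nonane.
The highest-priority functional group is an alcohol (–OH), so the name ends in -ol.
Choose the numbering such that the substituent locant set {3} is lower than {7} at the first point of difference.
This places the hydroxyl at C-5; an iodo group at C-3.
Putting it together: 3-iodononan-5-ol.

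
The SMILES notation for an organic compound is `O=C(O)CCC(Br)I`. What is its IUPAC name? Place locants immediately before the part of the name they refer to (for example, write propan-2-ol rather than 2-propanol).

4-bromo-4-iodobutanoic acid

The longest carbon chain that includes the –COOH group has 4 carbons, so the parent hydride is butane.
The highest-priority functional group is a carboxylic acid (terminal –COOH), so the name ends in -oic acid.
Number the chain so that the carboxylic acid carbon is C-1 by definition.
That gives a bromo group at C-4; an iodo group at C-4.
The substituents are ordered alphabetically, ignoring any di-/tri- multipliers.
Assembling the pieces gives 4-bromo-4-iodobutanoic acid.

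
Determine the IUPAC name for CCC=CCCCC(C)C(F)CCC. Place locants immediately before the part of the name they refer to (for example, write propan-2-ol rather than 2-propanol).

9-fluoro-8-methyldodec-3-ene

The longest chain bearing the multiple bond is 12 carbons long (dodecane).
A C=C double bond in the chain gives the infix -ene-.
The numbering direction is chosen so that numbering from this end puts the double bond at C-3 rather than C-9.
This places the double bond between C-3 and C-4; a fluoro group at C-9; a methyl group at C-8.
Prefixes are listed alphabetically: fluoro, methyl.
Putting it together: 9-fluoro-8-methyldodec-3-ene.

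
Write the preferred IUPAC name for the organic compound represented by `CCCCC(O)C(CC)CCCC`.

The longest carbon chain that includes the –OH group has 10 carbons, so the parent hydride is decane.
The principal characteristic group is an alcohol (–OH), named with the suffix -ol.
Choose the numbering such that numbering from this end puts the hydroxyl group at C-5 rather than C-6.
With this numbering: the hydroxyl at C-5; an ethyl group at C-6.
The name is 6-ethyldecan-5-ol.

6-ethyldecan-5-ol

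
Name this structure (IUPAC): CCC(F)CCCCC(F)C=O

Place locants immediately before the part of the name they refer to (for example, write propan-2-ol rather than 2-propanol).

The longest chain bearing the –CHO group is 9 carbons long (nonane).
An aldehyde (terminal –CHO) is the principal characteristic group, giving the suffix -al.
Number the chain so that the aldehyde carbon is C-1 by definition.
With this numbering: fluoro groups at C-2 and C-7.
The name is 2,7-difluorononanal.

2,7-difluorononanal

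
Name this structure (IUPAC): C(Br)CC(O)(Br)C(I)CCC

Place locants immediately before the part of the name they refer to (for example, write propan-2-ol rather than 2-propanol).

1,3-dibromo-4-iodoheptan-3-ol

The longest chain bearing the –OH group is 7 carbons long (heptane).
The highest-priority functional group is an alcohol (–OH), so the name ends in -ol.
The numbering direction is chosen so that numbering from this end puts the hydroxyl group at C-3 rather than C-5.
With this numbering: the hydroxyl at C-3; bromo groups at C-1 and C-3; an iodo group at C-4.
Prefixes are listed alphabetically: bromo, iodo.
Assembling the pieces gives 1,3-dibromo-4-iodoheptan-3-ol.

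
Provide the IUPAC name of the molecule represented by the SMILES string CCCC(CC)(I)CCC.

4-ethyl-4-iodoheptane

The longest carbon chain is 7 atoms: the parent is heptane.
The molecule is symmetric, so either numbering direction gives the same locants.
This places an ethyl group at C-4; an iodo group at C-4.
Substituent prefixes are cited in alphabetical order (multiplying prefixes like di-/tri- are ignored for ordering).
Putting it together: 4-ethyl-4-iodoheptane.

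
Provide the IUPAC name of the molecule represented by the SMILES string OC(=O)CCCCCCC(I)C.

8-iodononanoic acid

The longest chain bearing the –COOH group is 9 carbons long (nonane).
The highest-priority functional group is a carboxylic acid (terminal –COOH), so the name ends in -oic acid.
Choose the numbering such that the carboxylic acid carbon is C-1 by definition.
That gives an iodo group at C-8.
Putting it together: 8-iodononanoic acid.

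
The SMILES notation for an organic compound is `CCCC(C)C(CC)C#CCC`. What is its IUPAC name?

Counting along the main chain through the multiple bond gives 9 carbons: the parent is nonane.
The chain contains a C≡C triple bond, so the unsaturation ending is -yne.
Number the chain so that numbering from this end puts the triple bond at C-3 rather than C-6.
That gives the triple bond between C-3 and C-4; an ethyl group at C-5; a methyl group at C-6.
The substituents are ordered alphabetically, ignoring any di-/tri- multipliers.
Putting it together: 5-ethyl-6-methylnon-3-yne.

5-ethyl-6-methylnon-3-yne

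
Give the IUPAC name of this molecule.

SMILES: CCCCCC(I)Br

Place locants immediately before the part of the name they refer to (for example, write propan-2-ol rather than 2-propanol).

1-bromo-1-iodohexane

The parent chain contains 6 carbons (hexane).
Number the chain so that the substituent locant set {1,1} is lower than {6,6} at the first point of difference.
With this numbering: a bromo group at C-1; an iodo group at C-1.
Substituent prefixes are cited in alphabetical order (multiplying prefixes like di-/tri- are ignored for ordering).
Assembling the pieces gives 1-bromo-1-iodohexane.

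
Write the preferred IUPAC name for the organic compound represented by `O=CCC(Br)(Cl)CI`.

The longest carbon chain that includes the –CHO group has 4 carbons, so the parent hydride is butane.
An aldehyde (terminal –CHO) is the principal characteristic group, giving the suffix -al.
Number the chain so that the aldehyde carbon is C-1 by definition.
That gives a bromo group at C-3; a chloro group at C-3; an iodo group at C-4.
Prefixes are listed alphabetically: bromo, chloro, iodo.
Assembling the pieces gives 3-bromo-3-chloro-4-iodobutanal.

3-bromo-3-chloro-4-iodobutanal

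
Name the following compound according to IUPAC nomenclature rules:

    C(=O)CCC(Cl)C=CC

The longest carbon chain that includes the –CHO group and the multiple bond has 7 carbons, so the parent hydride is heptane.
The principal characteristic group is an aldehyde (terminal –CHO), named with the suffix -al.
A C=C double bond in the chain gives the infix -ene-.
Number the chain so that the aldehyde carbon is C-1 by definition.
With this numbering: the double bond between C-5 and C-6; a chloro group at C-4.
Assembling the pieces gives 4-chlorohept-5-enal.

4-chlorohept-5-enal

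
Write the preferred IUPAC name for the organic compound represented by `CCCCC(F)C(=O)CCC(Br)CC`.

3-bromo-7-fluoroundecan-6-one

The longest carbon chain that includes the carbonyl has 11 carbons, so the parent hydride is undecane.
A ketone (C=O on an internal carbon) is the principal characteristic group, giving the suffix -one.
Number the chain so that the substituent locant set {3,7} is lower than {5,9} at the first point of difference.
This places the carbonyl at C-6; a bromo group at C-3; a fluoro group at C-7.
Prefixes are listed alphabetically: bromo, fluoro.
The name is 3-bromo-7-fluoroundecan-6-one.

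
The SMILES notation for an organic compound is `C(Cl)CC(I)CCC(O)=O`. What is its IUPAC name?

The longest carbon chain that includes the –COOH group has 6 carbons, so the parent hydride is hexane.
The highest-priority functional group is a carboxylic acid (terminal –COOH), so the name ends in -oic acid.
The numbering direction is chosen so that the carboxylic acid carbon is C-1 by definition.
This places a chloro group at C-6; an iodo group at C-4.
The substituents are ordered alphabetically, ignoring any di-/tri- multipliers.
Putting it together: 6-chloro-4-iodohexanoic acid.

6-chloro-4-iodohexanoic acid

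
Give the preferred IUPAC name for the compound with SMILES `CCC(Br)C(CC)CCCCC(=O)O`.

The longest chain bearing the –COOH group is 9 carbons long (nonane).
The highest-priority functional group is a carboxylic acid (terminal –COOH), so the name ends in -oic acid.
Number the chain so that the carboxylic acid carbon is C-1 by definition.
This places a bromo group at C-7; an ethyl group at C-6.
Substituent prefixes are cited in alphabetical order (multiplying prefixes like di-/tri- are ignored for ordering).
The name is 7-bromo-6-ethylnonanoic acid.

7-bromo-6-ethylnonanoic acid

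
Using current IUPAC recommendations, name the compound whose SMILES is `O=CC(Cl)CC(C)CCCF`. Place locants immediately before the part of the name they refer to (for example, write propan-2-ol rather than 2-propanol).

2-chloro-7-fluoro-4-methylheptanal

The longest chain bearing the –CHO group is 7 carbons long (heptane).
An aldehyde (terminal –CHO) is the principal characteristic group, giving the suffix -al.
The numbering direction is chosen so that the aldehyde carbon is C-1 by definition.
This places a chloro group at C-2; a fluoro group at C-7; a methyl group at C-4.
The substituents are ordered alphabetically, ignoring any di-/tri- multipliers.
The name is 2-chloro-7-fluoro-4-methylheptanal.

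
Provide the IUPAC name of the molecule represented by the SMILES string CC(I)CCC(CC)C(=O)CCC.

5-ethyl-8-iodononan-4-one

The longest carbon chain that includes the carbonyl has 9 carbons, so the parent hydride is nonane.
The highest-priority functional group is a ketone (C=O on an internal carbon), so the name ends in -one.
The numbering direction is chosen so that numbering from this end puts the carbonyl group at C-4 rather than C-6.
With this numbering: the carbonyl at C-4; an ethyl group at C-5; an iodo group at C-8.
Prefixes are listed alphabetically: ethyl, iodo.
Putting it together: 5-ethyl-8-iodononan-4-one.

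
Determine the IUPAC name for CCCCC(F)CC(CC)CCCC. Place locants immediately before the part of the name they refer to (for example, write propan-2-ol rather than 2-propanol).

5-ethyl-7-fluoroundecane

The longest carbon chain is 11 atoms: the parent is undecane.
Number the chain so that the locant sets are identical either way, so the alphabetically earlier ethyl substituent takes the lower locant (5 rather than 7).
With this numbering: an ethyl group at C-5; a fluoro group at C-7.
Substituent prefixes are cited in alphabetical order (multiplying prefixes like di-/tri- are ignored for ordering).
The name is 5-ethyl-7-fluoroundecane.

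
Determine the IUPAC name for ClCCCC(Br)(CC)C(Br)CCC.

4,5-dibromo-1-chloro-4-ethyloctane

The longest continuous carbon chain has 8 atoms, so the parent hydride is octane.
Number the chain so that the substituent locant set {1,4,4,5} is lower than {4,5,5,8} at the first point of difference.
With this numbering: bromo groups at C-4 and C-5; a chloro group at C-1; an ethyl group at C-4.
Substituent prefixes are cited in alphabetical order (multiplying prefixes like di-/tri- are ignored for ordering).
The name is 4,5-dibromo-1-chloro-4-ethyloctane.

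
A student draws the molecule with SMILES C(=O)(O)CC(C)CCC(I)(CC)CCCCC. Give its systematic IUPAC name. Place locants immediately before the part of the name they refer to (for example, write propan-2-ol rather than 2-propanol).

The longest chain bearing the –COOH group is 11 carbons long (undecane).
The principal characteristic group is a carboxylic acid (terminal –COOH), named with the suffix -oic acid.
Choose the numbering such that the carboxylic acid carbon is C-1 by definition.
With this numbering: an ethyl group at C-6; an iodo group at C-6; a methyl group at C-3.
The substituents are ordered alphabetically, ignoring any di-/tri- multipliers.
The name is 6-ethyl-6-iodo-3-methylundecanoic acid.

6-ethyl-6-iodo-3-methylundecanoic acid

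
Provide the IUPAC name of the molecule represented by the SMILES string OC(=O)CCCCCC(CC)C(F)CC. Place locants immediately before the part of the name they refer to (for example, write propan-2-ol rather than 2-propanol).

7-ethyl-8-fluorodecanoic acid

The longest carbon chain that includes the –COOH group has 10 carbons, so the parent hydride is decane.
The highest-priority functional group is a carboxylic acid (terminal –COOH), so the name ends in -oic acid.
Choose the numbering such that the carboxylic acid carbon is C-1 by definition.
This places an ethyl group at C-7; a fluoro group at C-8.
Prefixes are listed alphabetically: ethyl, fluoro.
Assembling the pieces gives 7-ethyl-8-fluorodecanoic acid.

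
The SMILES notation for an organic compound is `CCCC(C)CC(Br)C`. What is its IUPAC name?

The longest carbon chain is 7 atoms: the parent is heptane.
Number the chain so that the substituent locant set {2,4} is lower than {4,6} at the first point of difference.
With this numbering: a bromo group at C-2; a methyl group at C-4.
The substituents are ordered alphabetically, ignoring any di-/tri- multipliers.
Putting it together: 2-bromo-4-methylheptane.

2-bromo-4-methylheptane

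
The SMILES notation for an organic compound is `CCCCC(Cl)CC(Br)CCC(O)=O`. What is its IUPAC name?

The longest chain bearing the –COOH group is 10 carbons long (decane).
The highest-priority functional group is a carboxylic acid (terminal –COOH), so the name ends in -oic acid.
Number the chain so that the carboxylic acid carbon is C-1 by definition.
This places a bromo group at C-4; a chloro group at C-6.
The substituents are ordered alphabetically, ignoring any di-/tri- multipliers.
Putting it together: 4-bromo-6-chlorodecanoic acid.

4-bromo-6-chlorodecanoic acid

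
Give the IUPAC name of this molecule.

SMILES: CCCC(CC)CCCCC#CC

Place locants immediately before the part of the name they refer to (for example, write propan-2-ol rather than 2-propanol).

The longest carbon chain that includes the multiple bond has 11 carbons, so the parent hydride is undecane.
The chain contains a C≡C triple bond, so the unsaturation ending is -yne.
Number the chain so that numbering from this end puts the triple bond at C-2 rather than C-9.
This places the triple bond between C-2 and C-3; an ethyl group at C-8.
Assembling the pieces gives 8-ethylundec-2-yne.

8-ethylundec-2-yne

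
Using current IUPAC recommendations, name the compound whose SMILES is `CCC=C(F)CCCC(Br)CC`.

8-bromo-4-fluorodec-3-ene

Counting along the main chain through the multiple bond gives 10 carbons: the parent is decane.
The chain contains a C=C double bond, so the unsaturation ending is -ene.
Number the chain so that numbering from this end puts the double bond at C-3 rather than C-7.
That gives the double bond between C-3 and C-4; a bromo group at C-8; a fluoro group at C-4.
Prefixes are listed alphabetically: bromo, fluoro.
Putting it together: 8-bromo-4-fluorodec-3-ene.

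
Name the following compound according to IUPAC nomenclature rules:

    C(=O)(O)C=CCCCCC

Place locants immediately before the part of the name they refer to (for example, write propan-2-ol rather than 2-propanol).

oct-2-enoic acid

The longest carbon chain that includes the –COOH group and the multiple bond has 8 carbons, so the parent hydride is octane.
The highest-priority functional group is a carboxylic acid (terminal –COOH), so the name ends in -oic acid.
The chain contains a C=C double bond, so the unsaturation ending is -ene.
The numbering direction is chosen so that the carboxylic acid carbon is C-1 by definition.
This places the double bond between C-2 and C-3.
Putting it together: oct-2-enoic acid.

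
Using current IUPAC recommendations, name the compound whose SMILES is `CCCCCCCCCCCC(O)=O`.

dodecanoic acid

The longest chain bearing the –COOH group is 12 carbons long (dodecane).
The principal characteristic group is a carboxylic acid (terminal –COOH), named with the suffix -oic acid.
Choose the numbering such that the carboxylic acid carbon is C-1 by definition.
The name is dodecanoic acid.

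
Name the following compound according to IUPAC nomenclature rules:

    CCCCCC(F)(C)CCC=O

The longest carbon chain that includes the –CHO group has 9 carbons, so the parent hydride is nonane.
The principal characteristic group is an aldehyde (terminal –CHO), named with the suffix -al.
Choose the numbering such that the aldehyde carbon is C-1 by definition.
This places a fluoro group at C-4; a methyl group at C-4.
Substituent prefixes are cited in alphabetical order (multiplying prefixes like di-/tri- are ignored for ordering).
The name is 4-fluoro-4-methylnonanal.

4-fluoro-4-methylnonanal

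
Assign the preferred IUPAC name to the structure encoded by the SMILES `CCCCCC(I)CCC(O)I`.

The longest chain bearing the –OH group is 9 carbons long (nonane).
An alcohol (–OH) is the principal characteristic group, giving the suffix -ol.
Choose the numbering such that numbering from this end puts the hydroxyl group at C-1 rather than C-9.
This places the hydroxyl at C-1; iodo groups at C-1 and C-4.
Putting it together: 1,4-diiodononan-1-ol.

1,4-diiodononan-1-ol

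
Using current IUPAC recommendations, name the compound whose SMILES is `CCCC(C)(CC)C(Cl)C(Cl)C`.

2,3-dichloro-4-ethyl-4-methylheptane

The parent chain contains 7 carbons (heptane).
Number the chain so that the substituent locant set {2,3,4,4} is lower than {4,4,5,6} at the first point of difference.
This places chloro groups at C-2 and C-3; an ethyl group at C-4; a methyl group at C-4.
Prefixes are listed alphabetically: chloro, ethyl, methyl.
Assembling the pieces gives 2,3-dichloro-4-ethyl-4-methylheptane.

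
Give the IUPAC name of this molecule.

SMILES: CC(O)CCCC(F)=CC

6-fluorooct-6-en-2-ol

The longest carbon chain that includes the –OH group and the multiple bond has 8 carbons, so the parent hydride is octane.
The principal characteristic group is an alcohol (–OH), named with the suffix -ol.
There is one C=C double bond, indicated by the ending -ene.
Choose the numbering such that numbering from this end puts the hydroxyl group at C-2 rather than C-7.
That gives the hydroxyl at C-2; the double bond between C-6 and C-7; a fluoro group at C-6.
The name is 6-fluorooct-6-en-2-ol.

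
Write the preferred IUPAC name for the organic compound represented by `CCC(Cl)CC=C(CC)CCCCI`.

8-chloro-5-ethyl-1-iododec-5-ene

The longest chain bearing the multiple bond is 10 carbons long (decane).
A C=C double bond in the chain gives the infix -ene-.
The numbering direction is chosen so that the substituent locant set {1,5,8} is lower than {3,6,10} at the first point of difference.
With this numbering: the double bond between C-5 and C-6; a chloro group at C-8; an ethyl group at C-5; an iodo group at C-1.
Prefixes are listed alphabetically: chloro, ethyl, iodo.
Putting it together: 8-chloro-5-ethyl-1-iododec-5-ene.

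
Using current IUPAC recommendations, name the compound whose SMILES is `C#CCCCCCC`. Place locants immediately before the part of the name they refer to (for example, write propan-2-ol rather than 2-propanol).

oct-1-yne

Counting along the main chain through the multiple bond gives 8 carbons: the parent is octane.
There is one C≡C triple bond, indicated by the ending -yne.
Number the chain so that numbering from this end puts the triple bond at C-1 rather than C-7.
With this numbering: the triple bond between C-1 and C-2.
Assembling the pieces gives oct-1-yne.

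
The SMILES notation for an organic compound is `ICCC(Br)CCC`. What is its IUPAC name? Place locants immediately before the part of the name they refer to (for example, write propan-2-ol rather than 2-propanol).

The longest carbon chain is 6 atoms: the parent is hexane.
Choose the numbering such that the substituent locant set {1,3} is lower than {4,6} at the first point of difference.
That gives a bromo group at C-3; an iodo group at C-1.
Substituent prefixes are cited in alphabetical order (multiplying prefixes like di-/tri- are ignored for ordering).
The name is 3-bromo-1-iodohexane.

3-bromo-1-iodohexane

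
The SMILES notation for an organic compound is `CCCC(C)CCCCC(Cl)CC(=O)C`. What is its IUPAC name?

4-chloro-9-methyldodecan-2-one

The longest chain bearing the carbonyl is 12 carbons long (dodecane).
The highest-priority functional group is a ketone (C=O on an internal carbon), so the name ends in -one.
Number the chain so that numbering from this end puts the carbonyl group at C-2 rather than C-11.
With this numbering: the carbonyl at C-2; a chloro group at C-4; a methyl group at C-9.
Prefixes are listed alphabetically: chloro, methyl.
The name is 4-chloro-9-methyldodecan-2-one.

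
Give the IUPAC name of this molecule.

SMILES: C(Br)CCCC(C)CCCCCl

The longest carbon chain is 9 atoms: the parent is nonane.
Choose the numbering such that the locant sets are identical either way, so the alphabetically earlier bromo substituent takes the lower locant (1 rather than 9).
This places a bromo group at C-1; a chloro group at C-9; a methyl group at C-5.
Substituent prefixes are cited in alphabetical order (multiplying prefixes like di-/tri- are ignored for ordering).
Assembling the pieces gives 1-bromo-9-chloro-5-methylnonane.

1-bromo-9-chloro-5-methylnonane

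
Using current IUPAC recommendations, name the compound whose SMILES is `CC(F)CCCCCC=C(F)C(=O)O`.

2,9-difluorodec-2-enoic acid

The longest carbon chain that includes the –COOH group and the multiple bond has 10 carbons, so the parent hydride is decane.
The highest-priority functional group is a carboxylic acid (terminal –COOH), so the name ends in -oic acid.
The chain contains a C=C double bond, so the unsaturation ending is -ene.
Choose the numbering such that the carboxylic acid carbon is C-1 by definition.
That gives the double bond between C-2 and C-3; fluoro groups at C-2 and C-9.
Putting it together: 2,9-difluorodec-2-enoic acid.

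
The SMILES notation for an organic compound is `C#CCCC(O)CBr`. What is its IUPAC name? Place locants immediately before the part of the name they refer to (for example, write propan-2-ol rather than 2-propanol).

Counting along the main chain through the –OH group and the multiple bond gives 6 carbons: the parent is hexane.
An alcohol (–OH) is the principal characteristic group, giving the suffix -ol.
The chain contains a C≡C triple bond, so the unsaturation ending is -yne.
Choose the numbering such that numbering from this end puts the hydroxyl group at C-2 rather than C-5.
That gives the hydroxyl at C-2; the triple bond between C-5 and C-6; a bromo group at C-1.
Putting it together: 1-bromohex-5-yn-2-ol.

1-bromohex-5-yn-2-ol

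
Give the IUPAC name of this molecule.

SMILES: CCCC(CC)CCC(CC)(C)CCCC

The longest continuous carbon chain has 11 atoms, so the parent hydride is undecane.
Number the chain so that the substituent locant set {4,7,7} is lower than {5,5,8} at the first point of difference.
This places ethyl groups at C-4 and C-7; a methyl group at C-7.
Prefixes are listed alphabetically: ethyl, methyl.
Assembling the pieces gives 4,7-diethyl-7-methylundecane.

4,7-diethyl-7-methylundecane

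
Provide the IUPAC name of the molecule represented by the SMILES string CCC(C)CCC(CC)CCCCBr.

The longest carbon chain is 10 atoms: the parent is decane.
Choose the numbering such that the substituent locant set {1,5,8} is lower than {3,6,10} at the first point of difference.
With this numbering: a bromo group at C-1; an ethyl group at C-5; a methyl group at C-8.
Prefixes are listed alphabetically: bromo, ethyl, methyl.
Putting it together: 1-bromo-5-ethyl-8-methyldecane.

1-bromo-5-ethyl-8-methyldecane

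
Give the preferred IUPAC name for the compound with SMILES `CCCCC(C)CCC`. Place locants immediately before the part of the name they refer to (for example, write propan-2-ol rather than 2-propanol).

The parent chain contains 8 carbons (octane).
Choose the numbering such that the substituent locant set {4} is lower than {5} at the first point of difference.
This places a methyl group at C-4.
Assembling the pieces gives 4-methyloctane.

4-methyloctane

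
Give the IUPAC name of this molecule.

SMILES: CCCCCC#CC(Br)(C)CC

The longest chain bearing the multiple bond is 10 carbons long (decane).
A C≡C triple bond in the chain gives the infix -yne-.
Number the chain so that numbering from this end puts the triple bond at C-4 rather than C-6.
That gives the triple bond between C-4 and C-5; a bromo group at C-3; a methyl group at C-3.
Substituent prefixes are cited in alphabetical order (multiplying prefixes like di-/tri- are ignored for ordering).
Putting it together: 3-bromo-3-methyldec-4-yne.

3-bromo-3-methyldec-4-yne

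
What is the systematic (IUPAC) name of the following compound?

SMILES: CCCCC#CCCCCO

dec-5-yn-1-ol

Counting along the main chain through the –OH group and the multiple bond gives 10 carbons: the parent is decane.
An alcohol (–OH) is the principal characteristic group, giving the suffix -ol.
The chain contains a C≡C triple bond, so the unsaturation ending is -yne.
Choose the numbering such that numbering from this end puts the hydroxyl group at C-1 rather than C-10.
That gives the hydroxyl at C-1; the triple bond between C-5 and C-6.
Putting it together: dec-5-yn-1-ol.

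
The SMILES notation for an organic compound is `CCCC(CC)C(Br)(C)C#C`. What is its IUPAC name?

3-bromo-4-ethyl-3-methylhept-1-yne

Counting along the main chain through the multiple bond gives 7 carbons: the parent is heptane.
The chain contains a C≡C triple bond, so the unsaturation ending is -yne.
The numbering direction is chosen so that numbering from this end puts the triple bond at C-1 rather than C-6.
That gives the triple bond between C-1 and C-2; a bromo group at C-3; an ethyl group at C-4; a methyl group at C-3.
Prefixes are listed alphabetically: bromo, ethyl, methyl.
Assembling the pieces gives 3-bromo-4-ethyl-3-methylhept-1-yne.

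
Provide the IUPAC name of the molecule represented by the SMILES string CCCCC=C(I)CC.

3-iodooct-3-ene

The longest carbon chain that includes the multiple bond has 8 carbons, so the parent hydride is octane.
A C=C double bond in the chain gives the infix -ene-.
Choose the numbering such that numbering from this end puts the double bond at C-3 rather than C-5.
That gives the double bond between C-3 and C-4; an iodo group at C-3.
The name is 3-iodooct-3-ene.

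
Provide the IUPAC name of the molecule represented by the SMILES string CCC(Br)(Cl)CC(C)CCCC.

3-bromo-3-chloro-5-methylnonane

The longest continuous carbon chain has 9 atoms, so the parent hydride is nonane.
The numbering direction is chosen so that the substituent locant set {3,3,5} is lower than {5,7,7} at the first point of difference.
This places a bromo group at C-3; a chloro group at C-3; a methyl group at C-5.
Prefixes are listed alphabetically: bromo, chloro, methyl.
The name is 3-bromo-3-chloro-5-methylnonane.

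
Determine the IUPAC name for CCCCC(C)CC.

3-methylheptane

The longest carbon chain is 7 atoms: the parent is heptane.
Choose the numbering such that the substituent locant set {3} is lower than {5} at the first point of difference.
This places a methyl group at C-3.
Assembling the pieces gives 3-methylheptane.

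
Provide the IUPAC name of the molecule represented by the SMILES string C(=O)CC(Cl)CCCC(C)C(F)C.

The longest chain bearing the –CHO group is 9 carbons long (nonane).
An aldehyde (terminal –CHO) is the principal characteristic group, giving the suffix -al.
Choose the numbering such that the aldehyde carbon is C-1 by definition.
This places a chloro group at C-3; a fluoro group at C-8; a methyl group at C-7.
The substituents are ordered alphabetically, ignoring any di-/tri- multipliers.
The name is 3-chloro-8-fluoro-7-methylnonanal.

3-chloro-8-fluoro-7-methylnonanal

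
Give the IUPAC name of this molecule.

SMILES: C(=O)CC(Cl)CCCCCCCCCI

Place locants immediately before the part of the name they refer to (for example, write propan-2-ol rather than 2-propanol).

The longest chain bearing the –CHO group is 12 carbons long (dodecane).
An aldehyde (terminal –CHO) is the principal characteristic group, giving the suffix -al.
Number the chain so that the aldehyde carbon is C-1 by definition.
This places a chloro group at C-3; an iodo group at C-12.
Substituent prefixes are cited in alphabetical order (multiplying prefixes like di-/tri- are ignored for ordering).
Putting it together: 3-chloro-12-iodododecanal.

3-chloro-12-iodododecanal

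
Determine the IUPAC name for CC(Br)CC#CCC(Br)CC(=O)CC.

5,10-dibromoundec-7-yn-3-one

The longest chain bearing the carbonyl and the multiple bond is 11 carbons long (undecane).
The highest-priority functional group is a ketone (C=O on an internal carbon), so the name ends in -one.
A C≡C triple bond in the chain gives the infix -yne-.
Number the chain so that numbering from this end puts the carbonyl group at C-3 rather than C-9.
This places the carbonyl at C-3; the triple bond between C-7 and C-8; bromo groups at C-5 and C-10.
Assembling the pieces gives 5,10-dibromoundec-7-yn-3-one.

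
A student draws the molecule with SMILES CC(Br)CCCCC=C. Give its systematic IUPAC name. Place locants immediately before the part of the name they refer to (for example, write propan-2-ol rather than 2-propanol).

7-bromooct-1-ene

The longest chain bearing the multiple bond is 8 carbons long (octane).
The chain contains a C=C double bond, so the unsaturation ending is -ene.
The numbering direction is chosen so that numbering from this end puts the double bond at C-1 rather than C-7.
With this numbering: the double bond between C-1 and C-2; a bromo group at C-7.
The name is 7-bromooct-1-ene.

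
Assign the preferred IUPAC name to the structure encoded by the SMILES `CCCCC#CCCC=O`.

Counting along the main chain through the –CHO group and the multiple bond gives 9 carbons: the parent is nonane.
The highest-priority functional group is an aldehyde (terminal –CHO), so the name ends in -al.
The chain contains a C≡C triple bond, so the unsaturation ending is -yne.
Number the chain so that the aldehyde carbon is C-1 by definition.
That gives the triple bond between C-4 and C-5.
Putting it together: non-4-ynal.

non-4-ynal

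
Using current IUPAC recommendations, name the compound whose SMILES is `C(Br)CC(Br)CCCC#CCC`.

8,10-dibromodec-3-yne

The longest chain bearing the multiple bond is 10 carbons long (decane).
The chain contains a C≡C triple bond, so the unsaturation ending is -yne.
The numbering direction is chosen so that numbering from this end puts the triple bond at C-3 rather than C-7.
This places the triple bond between C-3 and C-4; bromo groups at C-8 and C-10.
The name is 8,10-dibromodec-3-yne.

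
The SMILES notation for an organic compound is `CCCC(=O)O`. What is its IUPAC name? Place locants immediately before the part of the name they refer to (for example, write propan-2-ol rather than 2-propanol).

The longest carbon chain that includes the –COOH group has 4 carbons, so the parent hydride is butane.
The highest-priority functional group is a carboxylic acid (terminal –COOH), so the name ends in -oic acid.
Number the chain so that the carboxylic acid carbon is C-1 by definition.
Putting it together: butanoic acid.

butanoic acid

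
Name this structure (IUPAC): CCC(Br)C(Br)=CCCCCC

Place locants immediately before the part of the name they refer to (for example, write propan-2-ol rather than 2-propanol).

The longest chain bearing the multiple bond is 10 carbons long (decane).
A C=C double bond in the chain gives the infix -ene-.
Choose the numbering such that numbering from this end puts the double bond at C-4 rather than C-6.
That gives the double bond between C-4 and C-5; bromo groups at C-3 and C-4.
The name is 3,4-dibromodec-4-ene.

3,4-dibromodec-4-ene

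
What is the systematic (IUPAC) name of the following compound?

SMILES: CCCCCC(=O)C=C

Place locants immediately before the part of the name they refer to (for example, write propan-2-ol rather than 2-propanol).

oct-1-en-3-one

The longest carbon chain that includes the carbonyl and the multiple bond has 8 carbons, so the parent hydride is octane.
A ketone (C=O on an internal carbon) is the principal characteristic group, giving the suffix -one.
There is one C=C double bond, indicated by the ending -ene.
The numbering direction is chosen so that numbering from this end puts the carbonyl group at C-3 rather than C-6.
With this numbering: the carbonyl at C-3; the double bond between C-1 and C-2.
Putting it together: oct-1-en-3-one.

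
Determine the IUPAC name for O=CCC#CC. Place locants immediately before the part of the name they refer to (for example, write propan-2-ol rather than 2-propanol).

pent-3-ynal

The longest chain bearing the –CHO group and the multiple bond is 5 carbons long (pentane).
An aldehyde (terminal –CHO) is the principal characteristic group, giving the suffix -al.
A C≡C triple bond in the chain gives the infix -yne-.
Choose the numbering such that the aldehyde carbon is C-1 by definition.
That gives the triple bond between C-3 and C-4.
Putting it together: pent-3-ynal.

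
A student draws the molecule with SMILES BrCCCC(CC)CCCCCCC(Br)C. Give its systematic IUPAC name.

The parent chain contains 12 carbons (dodecane).
Choose the numbering such that the substituent locant set {1,4,11} is lower than {2,9,12} at the first point of difference.
This places bromo groups at C-1 and C-11; an ethyl group at C-4.
Prefixes are listed alphabetically: bromo, ethyl.
Assembling the pieces gives 1,11-dibromo-4-ethyldodecane.

1,11-dibromo-4-ethyldodecane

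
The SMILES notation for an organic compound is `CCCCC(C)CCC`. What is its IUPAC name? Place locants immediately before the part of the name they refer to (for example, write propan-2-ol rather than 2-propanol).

The longest continuous carbon chain has 8 atoms, so the parent hydride is octane.
Choose the numbering such that the substituent locant set {4} is lower than {5} at the first point of difference.
With this numbering: a methyl group at C-4.
The name is 4-methyloctane.

4-methyloctane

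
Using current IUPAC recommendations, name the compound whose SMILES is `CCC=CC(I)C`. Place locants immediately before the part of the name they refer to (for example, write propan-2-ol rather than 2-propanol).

The longest carbon chain that includes the multiple bond has 6 carbons, so the parent hydride is hexane.
A C=C double bond in the chain gives the infix -ene-.
Number the chain so that the substituent locant set {2} is lower than {5} at the first point of difference.
With this numbering: the double bond between C-3 and C-4; an iodo group at C-2.
The name is 2-iodohex-3-ene.

2-iodohex-3-ene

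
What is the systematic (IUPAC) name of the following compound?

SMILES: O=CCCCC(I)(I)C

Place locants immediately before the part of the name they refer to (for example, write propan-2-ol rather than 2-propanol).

5,5-diiodohexanal

The longest carbon chain that includes the –CHO group has 6 carbons, so the parent hydride is hexane.
The principal characteristic group is an aldehyde (terminal –CHO), named with the suffix -al.
Choose the numbering such that the aldehyde carbon is C-1 by definition.
That gives two iodo groups at C-5.
Assembling the pieces gives 5,5-diiodohexanal.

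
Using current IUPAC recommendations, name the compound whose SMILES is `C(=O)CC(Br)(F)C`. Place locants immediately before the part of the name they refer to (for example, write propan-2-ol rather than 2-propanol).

3-bromo-3-fluorobutanal

The longest carbon chain that includes the –CHO group has 4 carbons, so the parent hydride is butane.
The highest-priority functional group is an aldehyde (terminal –CHO), so the name ends in -al.
Number the chain so that the aldehyde carbon is C-1 by definition.
This places a bromo group at C-3; a fluoro group at C-3.
Substituent prefixes are cited in alphabetical order (multiplying prefixes like di-/tri- are ignored for ordering).
The name is 3-bromo-3-fluorobutanal.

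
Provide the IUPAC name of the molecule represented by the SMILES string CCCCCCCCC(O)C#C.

The longest carbon chain that includes the –OH group and the multiple bond has 11 carbons, so the parent hydride is undecane.
An alcohol (–OH) is the principal characteristic group, giving the suffix -ol.
The chain contains a C≡C triple bond, so the unsaturation ending is -yne.
Choose the numbering such that numbering from this end puts the hydroxyl group at C-3 rather than C-9.
With this numbering: the hydroxyl at C-3; the triple bond between C-1 and C-2.
The name is undec-1-yn-3-ol.

undec-1-yn-3-ol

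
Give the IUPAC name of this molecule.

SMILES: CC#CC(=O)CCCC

The longest carbon chain that includes the carbonyl and the multiple bond has 8 carbons, so the parent hydride is octane.
The highest-priority functional group is a ketone (C=O on an internal carbon), so the name ends in -one.
The chain contains a C≡C triple bond, so the unsaturation ending is -yne.
Number the chain so that numbering from this end puts the carbonyl group at C-4 rather than C-5.
That gives the carbonyl at C-4; the triple bond between C-2 and C-3.
Putting it together: oct-2-yn-4-one.

oct-2-yn-4-one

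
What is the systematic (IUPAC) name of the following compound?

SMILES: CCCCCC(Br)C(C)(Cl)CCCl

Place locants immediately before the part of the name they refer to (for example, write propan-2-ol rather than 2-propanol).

4-bromo-1,3-dichloro-3-methylnonane

The longest continuous carbon chain has 9 atoms, so the parent hydride is nonane.
Number the chain so that the substituent locant set {1,3,3,4} is lower than {6,7,7,9} at the first point of difference.
With this numbering: a bromo group at C-4; chloro groups at C-1 and C-3; a methyl group at C-3.
The substituents are ordered alphabetically, ignoring any di-/tri- multipliers.
Assembling the pieces gives 4-bromo-1,3-dichloro-3-methylnonane.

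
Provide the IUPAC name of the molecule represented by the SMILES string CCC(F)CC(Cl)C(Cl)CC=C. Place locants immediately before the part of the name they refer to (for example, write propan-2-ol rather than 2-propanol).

The longest chain bearing the multiple bond is 9 carbons long (nonane).
There is one C=C double bond, indicated by the ending -ene.
The numbering direction is chosen so that numbering from this end puts the double bond at C-1 rather than C-8.
With this numbering: the double bond between C-1 and C-2; chloro groups at C-4 and C-5; a fluoro group at C-7.
Prefixes are listed alphabetically: chloro, fluoro.
Putting it together: 4,5-dichloro-7-fluoronon-1-ene.

4,5-dichloro-7-fluoronon-1-ene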